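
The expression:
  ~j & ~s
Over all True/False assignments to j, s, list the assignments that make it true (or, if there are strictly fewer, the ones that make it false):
is true only for:
  j=False, s=False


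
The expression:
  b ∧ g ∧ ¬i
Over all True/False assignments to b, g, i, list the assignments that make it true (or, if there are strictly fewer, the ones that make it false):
is true only for:
  b=True, g=True, i=False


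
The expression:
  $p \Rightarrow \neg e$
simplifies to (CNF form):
$\neg e \vee \neg p$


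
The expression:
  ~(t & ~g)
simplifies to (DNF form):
g | ~t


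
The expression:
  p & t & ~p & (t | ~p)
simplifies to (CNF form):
False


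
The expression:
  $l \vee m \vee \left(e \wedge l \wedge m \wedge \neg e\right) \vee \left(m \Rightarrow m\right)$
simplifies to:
$\text{True}$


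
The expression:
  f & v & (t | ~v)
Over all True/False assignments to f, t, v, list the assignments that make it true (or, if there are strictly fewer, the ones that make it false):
is true only for:
  f=True, t=True, v=True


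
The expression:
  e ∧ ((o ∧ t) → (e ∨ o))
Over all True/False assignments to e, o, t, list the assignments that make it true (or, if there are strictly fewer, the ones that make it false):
is true only for:
  e=True, o=False, t=False;
  e=True, o=False, t=True;
  e=True, o=True, t=False;
  e=True, o=True, t=True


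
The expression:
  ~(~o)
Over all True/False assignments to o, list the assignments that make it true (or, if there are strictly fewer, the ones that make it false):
is true only for:
  o=True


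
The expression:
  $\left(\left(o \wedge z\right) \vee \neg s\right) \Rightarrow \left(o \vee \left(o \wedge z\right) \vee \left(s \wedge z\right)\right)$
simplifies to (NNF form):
$o \vee s$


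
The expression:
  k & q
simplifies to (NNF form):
k & q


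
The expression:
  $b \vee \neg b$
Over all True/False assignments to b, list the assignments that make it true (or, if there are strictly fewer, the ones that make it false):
is always true.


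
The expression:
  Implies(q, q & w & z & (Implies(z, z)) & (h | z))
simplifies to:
~q | (w & z)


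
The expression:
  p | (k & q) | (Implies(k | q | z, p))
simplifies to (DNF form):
p | (k & q) | (~k & ~q & ~z)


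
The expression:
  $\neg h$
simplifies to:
$\neg h$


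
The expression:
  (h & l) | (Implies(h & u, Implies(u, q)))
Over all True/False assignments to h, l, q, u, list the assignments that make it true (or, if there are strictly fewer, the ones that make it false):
is false only for:
  h=True, l=False, q=False, u=True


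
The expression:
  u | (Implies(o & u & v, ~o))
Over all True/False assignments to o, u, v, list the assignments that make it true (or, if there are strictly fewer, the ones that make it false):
is always true.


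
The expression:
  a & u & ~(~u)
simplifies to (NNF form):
a & u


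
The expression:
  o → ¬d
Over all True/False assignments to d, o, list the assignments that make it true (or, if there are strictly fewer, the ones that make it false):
is false only for:
  d=True, o=True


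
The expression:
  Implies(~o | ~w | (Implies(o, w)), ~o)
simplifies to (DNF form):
~o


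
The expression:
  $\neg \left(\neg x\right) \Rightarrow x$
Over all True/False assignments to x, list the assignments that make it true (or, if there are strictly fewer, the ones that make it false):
is always true.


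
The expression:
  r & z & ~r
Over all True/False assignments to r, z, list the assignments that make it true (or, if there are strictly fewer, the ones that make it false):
is never true.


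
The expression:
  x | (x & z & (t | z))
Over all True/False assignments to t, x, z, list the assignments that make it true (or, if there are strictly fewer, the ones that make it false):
is true only for:
  t=False, x=True, z=False;
  t=False, x=True, z=True;
  t=True, x=True, z=False;
  t=True, x=True, z=True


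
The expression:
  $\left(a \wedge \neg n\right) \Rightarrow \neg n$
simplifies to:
$\text{True}$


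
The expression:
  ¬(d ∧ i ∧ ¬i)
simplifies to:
True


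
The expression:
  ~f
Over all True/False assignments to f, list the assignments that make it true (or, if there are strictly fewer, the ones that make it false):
is true only for:
  f=False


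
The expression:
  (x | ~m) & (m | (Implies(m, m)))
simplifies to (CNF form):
x | ~m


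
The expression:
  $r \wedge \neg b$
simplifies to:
$r \wedge \neg b$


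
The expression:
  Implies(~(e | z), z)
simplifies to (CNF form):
e | z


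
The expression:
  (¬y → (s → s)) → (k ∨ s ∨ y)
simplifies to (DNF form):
k ∨ s ∨ y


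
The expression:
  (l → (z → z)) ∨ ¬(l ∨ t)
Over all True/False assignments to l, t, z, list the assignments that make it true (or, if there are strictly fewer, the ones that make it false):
is always true.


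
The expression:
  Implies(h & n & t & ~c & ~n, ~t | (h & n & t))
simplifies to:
True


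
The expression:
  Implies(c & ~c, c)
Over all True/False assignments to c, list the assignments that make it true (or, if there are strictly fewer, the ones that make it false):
is always true.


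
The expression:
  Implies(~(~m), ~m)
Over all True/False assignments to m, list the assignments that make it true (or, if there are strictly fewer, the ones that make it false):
is true only for:
  m=False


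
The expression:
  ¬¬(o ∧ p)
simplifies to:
o ∧ p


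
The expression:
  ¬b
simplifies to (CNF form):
¬b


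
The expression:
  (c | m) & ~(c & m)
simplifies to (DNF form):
(c & ~m) | (m & ~c)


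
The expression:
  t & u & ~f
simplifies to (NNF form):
t & u & ~f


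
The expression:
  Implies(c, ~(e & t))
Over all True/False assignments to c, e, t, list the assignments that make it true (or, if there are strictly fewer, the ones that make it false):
is false only for:
  c=True, e=True, t=True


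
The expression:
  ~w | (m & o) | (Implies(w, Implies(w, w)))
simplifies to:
True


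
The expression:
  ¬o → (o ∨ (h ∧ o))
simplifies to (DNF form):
o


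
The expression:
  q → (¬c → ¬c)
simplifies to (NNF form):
True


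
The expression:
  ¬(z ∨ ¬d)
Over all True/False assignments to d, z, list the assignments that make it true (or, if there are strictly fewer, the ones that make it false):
is true only for:
  d=True, z=False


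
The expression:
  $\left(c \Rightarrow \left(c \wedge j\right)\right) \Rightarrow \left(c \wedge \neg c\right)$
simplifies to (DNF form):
$c \wedge \neg j$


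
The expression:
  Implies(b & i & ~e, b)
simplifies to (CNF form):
True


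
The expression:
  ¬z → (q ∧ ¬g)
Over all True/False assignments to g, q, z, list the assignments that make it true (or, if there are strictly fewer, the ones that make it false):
is false only for:
  g=False, q=False, z=False;
  g=True, q=False, z=False;
  g=True, q=True, z=False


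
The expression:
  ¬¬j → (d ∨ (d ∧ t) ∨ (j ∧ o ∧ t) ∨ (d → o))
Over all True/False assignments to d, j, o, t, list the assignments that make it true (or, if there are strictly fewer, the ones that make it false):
is always true.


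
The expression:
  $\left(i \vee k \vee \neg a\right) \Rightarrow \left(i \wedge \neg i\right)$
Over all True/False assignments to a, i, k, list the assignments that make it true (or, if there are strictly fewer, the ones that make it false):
is true only for:
  a=True, i=False, k=False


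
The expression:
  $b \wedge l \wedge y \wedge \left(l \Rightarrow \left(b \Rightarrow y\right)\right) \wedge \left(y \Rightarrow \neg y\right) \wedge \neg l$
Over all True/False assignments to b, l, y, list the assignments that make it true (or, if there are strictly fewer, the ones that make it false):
is never true.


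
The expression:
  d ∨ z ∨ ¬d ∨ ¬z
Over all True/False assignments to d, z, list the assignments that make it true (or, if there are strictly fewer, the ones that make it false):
is always true.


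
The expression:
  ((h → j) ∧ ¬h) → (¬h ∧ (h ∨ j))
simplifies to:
h ∨ j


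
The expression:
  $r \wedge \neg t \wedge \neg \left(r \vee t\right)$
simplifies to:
$\text{False}$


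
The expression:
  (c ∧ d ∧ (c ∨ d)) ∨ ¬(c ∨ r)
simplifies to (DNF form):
(c ∧ d) ∨ (¬c ∧ ¬r)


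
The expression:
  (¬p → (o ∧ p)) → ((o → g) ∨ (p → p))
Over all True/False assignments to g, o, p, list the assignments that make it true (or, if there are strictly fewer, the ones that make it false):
is always true.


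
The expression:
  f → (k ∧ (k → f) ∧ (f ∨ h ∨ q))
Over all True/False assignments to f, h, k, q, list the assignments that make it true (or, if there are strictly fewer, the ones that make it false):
is false only for:
  f=True, h=False, k=False, q=False;
  f=True, h=False, k=False, q=True;
  f=True, h=True, k=False, q=False;
  f=True, h=True, k=False, q=True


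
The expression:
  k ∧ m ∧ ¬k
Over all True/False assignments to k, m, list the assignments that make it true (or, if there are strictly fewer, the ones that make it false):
is never true.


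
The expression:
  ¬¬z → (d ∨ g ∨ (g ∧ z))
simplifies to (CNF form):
d ∨ g ∨ ¬z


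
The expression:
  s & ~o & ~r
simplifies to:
s & ~o & ~r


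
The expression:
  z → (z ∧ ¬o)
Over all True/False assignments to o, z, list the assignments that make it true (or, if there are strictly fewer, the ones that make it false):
is false only for:
  o=True, z=True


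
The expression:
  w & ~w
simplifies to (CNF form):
False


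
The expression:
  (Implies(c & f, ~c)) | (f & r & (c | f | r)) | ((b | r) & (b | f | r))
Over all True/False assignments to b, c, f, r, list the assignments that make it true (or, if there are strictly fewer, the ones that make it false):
is false only for:
  b=False, c=True, f=True, r=False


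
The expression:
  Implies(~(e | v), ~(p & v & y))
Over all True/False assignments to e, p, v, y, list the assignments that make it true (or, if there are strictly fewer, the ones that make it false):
is always true.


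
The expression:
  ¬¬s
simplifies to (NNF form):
s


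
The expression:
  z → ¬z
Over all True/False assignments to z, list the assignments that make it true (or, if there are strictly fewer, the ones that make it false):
is true only for:
  z=False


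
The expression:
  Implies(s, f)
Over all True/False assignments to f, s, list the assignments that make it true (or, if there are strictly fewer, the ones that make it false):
is false only for:
  f=False, s=True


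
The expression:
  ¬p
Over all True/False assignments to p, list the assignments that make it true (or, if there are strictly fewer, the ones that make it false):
is true only for:
  p=False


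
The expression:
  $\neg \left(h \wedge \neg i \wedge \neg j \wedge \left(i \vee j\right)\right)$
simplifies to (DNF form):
$\text{True}$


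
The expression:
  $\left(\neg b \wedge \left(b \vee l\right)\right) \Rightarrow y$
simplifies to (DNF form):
$b \vee y \vee \neg l$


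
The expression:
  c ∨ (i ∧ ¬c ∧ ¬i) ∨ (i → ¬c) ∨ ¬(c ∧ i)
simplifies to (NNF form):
True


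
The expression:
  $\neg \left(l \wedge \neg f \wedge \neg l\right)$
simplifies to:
$\text{True}$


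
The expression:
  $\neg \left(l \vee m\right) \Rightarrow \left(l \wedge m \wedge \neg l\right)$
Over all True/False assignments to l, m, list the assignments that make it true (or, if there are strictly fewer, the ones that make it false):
is false only for:
  l=False, m=False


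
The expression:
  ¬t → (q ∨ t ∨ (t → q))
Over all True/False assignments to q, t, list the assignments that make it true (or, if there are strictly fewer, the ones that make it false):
is always true.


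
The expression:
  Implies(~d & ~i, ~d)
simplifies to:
True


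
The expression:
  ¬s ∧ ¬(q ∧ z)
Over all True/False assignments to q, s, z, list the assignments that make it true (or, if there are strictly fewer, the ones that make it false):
is true only for:
  q=False, s=False, z=False;
  q=False, s=False, z=True;
  q=True, s=False, z=False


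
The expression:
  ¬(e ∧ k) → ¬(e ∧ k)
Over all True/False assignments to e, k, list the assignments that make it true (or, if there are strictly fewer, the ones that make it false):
is always true.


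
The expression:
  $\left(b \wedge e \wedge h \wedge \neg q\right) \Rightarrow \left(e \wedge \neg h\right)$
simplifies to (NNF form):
$q \vee \neg b \vee \neg e \vee \neg h$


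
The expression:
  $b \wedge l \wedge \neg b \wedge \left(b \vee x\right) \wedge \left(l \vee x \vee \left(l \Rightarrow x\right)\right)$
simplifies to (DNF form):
$\text{False}$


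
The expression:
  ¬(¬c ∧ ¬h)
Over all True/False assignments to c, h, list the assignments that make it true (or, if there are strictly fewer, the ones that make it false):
is false only for:
  c=False, h=False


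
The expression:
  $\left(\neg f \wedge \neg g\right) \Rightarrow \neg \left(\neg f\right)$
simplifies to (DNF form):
$f \vee g$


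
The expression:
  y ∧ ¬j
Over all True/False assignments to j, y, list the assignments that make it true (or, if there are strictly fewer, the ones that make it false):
is true only for:
  j=False, y=True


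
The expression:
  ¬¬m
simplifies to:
m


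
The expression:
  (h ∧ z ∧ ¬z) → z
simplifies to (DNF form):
True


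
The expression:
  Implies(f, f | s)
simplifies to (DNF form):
True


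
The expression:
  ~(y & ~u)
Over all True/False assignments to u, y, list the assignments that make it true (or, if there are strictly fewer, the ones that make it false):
is false only for:
  u=False, y=True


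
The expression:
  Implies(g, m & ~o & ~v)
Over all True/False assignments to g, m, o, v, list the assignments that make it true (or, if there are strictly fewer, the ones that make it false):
is false only for:
  g=True, m=False, o=False, v=False;
  g=True, m=False, o=False, v=True;
  g=True, m=False, o=True, v=False;
  g=True, m=False, o=True, v=True;
  g=True, m=True, o=False, v=True;
  g=True, m=True, o=True, v=False;
  g=True, m=True, o=True, v=True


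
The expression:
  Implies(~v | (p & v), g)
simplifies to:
g | (v & ~p)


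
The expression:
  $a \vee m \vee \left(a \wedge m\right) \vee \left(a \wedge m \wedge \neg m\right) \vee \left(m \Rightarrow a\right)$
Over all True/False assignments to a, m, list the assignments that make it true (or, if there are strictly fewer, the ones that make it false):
is always true.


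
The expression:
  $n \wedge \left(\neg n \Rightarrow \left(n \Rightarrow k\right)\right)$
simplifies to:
$n$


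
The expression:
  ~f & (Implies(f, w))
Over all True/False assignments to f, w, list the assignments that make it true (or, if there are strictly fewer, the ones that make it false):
is true only for:
  f=False, w=False;
  f=False, w=True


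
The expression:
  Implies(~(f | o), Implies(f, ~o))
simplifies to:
True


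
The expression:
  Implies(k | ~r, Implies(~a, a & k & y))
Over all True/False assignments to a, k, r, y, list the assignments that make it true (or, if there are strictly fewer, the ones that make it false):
is false only for:
  a=False, k=False, r=False, y=False;
  a=False, k=False, r=False, y=True;
  a=False, k=True, r=False, y=False;
  a=False, k=True, r=False, y=True;
  a=False, k=True, r=True, y=False;
  a=False, k=True, r=True, y=True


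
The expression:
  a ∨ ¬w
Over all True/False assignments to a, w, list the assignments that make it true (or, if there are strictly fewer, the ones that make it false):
is false only for:
  a=False, w=True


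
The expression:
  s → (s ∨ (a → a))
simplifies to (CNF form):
True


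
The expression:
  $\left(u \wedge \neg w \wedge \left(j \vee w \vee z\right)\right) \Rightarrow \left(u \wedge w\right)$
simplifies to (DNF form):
$w \vee \left(\neg j \wedge \neg z\right) \vee \neg u$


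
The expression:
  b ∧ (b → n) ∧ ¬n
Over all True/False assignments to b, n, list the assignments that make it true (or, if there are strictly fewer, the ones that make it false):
is never true.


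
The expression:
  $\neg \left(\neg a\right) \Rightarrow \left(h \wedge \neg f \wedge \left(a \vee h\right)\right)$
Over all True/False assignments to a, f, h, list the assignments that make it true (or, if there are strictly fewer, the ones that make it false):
is false only for:
  a=True, f=False, h=False;
  a=True, f=True, h=False;
  a=True, f=True, h=True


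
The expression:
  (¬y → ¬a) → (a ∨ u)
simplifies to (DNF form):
a ∨ u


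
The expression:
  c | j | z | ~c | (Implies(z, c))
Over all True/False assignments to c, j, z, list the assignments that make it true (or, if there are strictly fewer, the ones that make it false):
is always true.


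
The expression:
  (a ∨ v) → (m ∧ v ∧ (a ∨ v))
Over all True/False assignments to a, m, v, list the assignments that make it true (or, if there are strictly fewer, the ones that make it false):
is true only for:
  a=False, m=False, v=False;
  a=False, m=True, v=False;
  a=False, m=True, v=True;
  a=True, m=True, v=True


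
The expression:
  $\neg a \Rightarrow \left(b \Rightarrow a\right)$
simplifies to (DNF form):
$a \vee \neg b$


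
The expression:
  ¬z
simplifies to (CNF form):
¬z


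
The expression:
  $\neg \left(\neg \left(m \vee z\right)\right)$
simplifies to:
$m \vee z$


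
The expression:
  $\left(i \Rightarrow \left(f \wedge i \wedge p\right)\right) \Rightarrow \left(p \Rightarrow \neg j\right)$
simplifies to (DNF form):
$\left(i \wedge \neg f\right) \vee \neg j \vee \neg p$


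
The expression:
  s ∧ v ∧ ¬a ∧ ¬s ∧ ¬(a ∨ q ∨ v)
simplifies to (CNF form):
False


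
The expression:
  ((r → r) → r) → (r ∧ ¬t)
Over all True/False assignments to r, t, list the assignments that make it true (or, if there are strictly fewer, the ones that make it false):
is false only for:
  r=True, t=True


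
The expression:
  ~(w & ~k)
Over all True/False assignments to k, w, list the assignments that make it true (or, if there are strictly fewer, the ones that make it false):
is false only for:
  k=False, w=True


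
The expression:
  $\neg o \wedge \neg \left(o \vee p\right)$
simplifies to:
$\neg o \wedge \neg p$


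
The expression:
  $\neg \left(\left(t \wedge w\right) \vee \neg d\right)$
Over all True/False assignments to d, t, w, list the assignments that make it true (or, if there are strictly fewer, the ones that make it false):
is true only for:
  d=True, t=False, w=False;
  d=True, t=False, w=True;
  d=True, t=True, w=False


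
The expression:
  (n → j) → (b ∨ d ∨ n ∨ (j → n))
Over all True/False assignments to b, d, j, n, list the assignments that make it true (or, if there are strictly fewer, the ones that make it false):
is false only for:
  b=False, d=False, j=True, n=False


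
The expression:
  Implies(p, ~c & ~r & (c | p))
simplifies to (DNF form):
~p | (~c & ~r)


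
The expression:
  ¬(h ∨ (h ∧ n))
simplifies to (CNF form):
¬h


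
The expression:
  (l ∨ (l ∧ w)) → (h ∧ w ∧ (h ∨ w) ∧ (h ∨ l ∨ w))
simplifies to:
(h ∧ w) ∨ ¬l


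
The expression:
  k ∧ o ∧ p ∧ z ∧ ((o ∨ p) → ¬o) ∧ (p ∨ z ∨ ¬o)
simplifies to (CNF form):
False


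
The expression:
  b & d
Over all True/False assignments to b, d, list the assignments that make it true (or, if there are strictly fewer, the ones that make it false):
is true only for:
  b=True, d=True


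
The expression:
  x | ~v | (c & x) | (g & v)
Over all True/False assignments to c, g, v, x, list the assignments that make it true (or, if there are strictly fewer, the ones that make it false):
is false only for:
  c=False, g=False, v=True, x=False;
  c=True, g=False, v=True, x=False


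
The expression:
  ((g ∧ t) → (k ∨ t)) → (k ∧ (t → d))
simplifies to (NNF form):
k ∧ (d ∨ ¬t)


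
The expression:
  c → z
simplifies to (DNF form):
z ∨ ¬c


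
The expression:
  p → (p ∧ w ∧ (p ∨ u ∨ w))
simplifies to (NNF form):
w ∨ ¬p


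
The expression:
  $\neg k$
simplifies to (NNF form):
$\neg k$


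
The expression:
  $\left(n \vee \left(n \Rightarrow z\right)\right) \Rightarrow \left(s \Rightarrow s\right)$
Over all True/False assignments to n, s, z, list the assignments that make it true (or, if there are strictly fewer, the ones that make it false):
is always true.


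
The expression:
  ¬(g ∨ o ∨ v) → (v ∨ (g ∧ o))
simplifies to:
g ∨ o ∨ v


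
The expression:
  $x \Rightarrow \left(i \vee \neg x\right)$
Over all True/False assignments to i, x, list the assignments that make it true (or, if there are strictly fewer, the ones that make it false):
is false only for:
  i=False, x=True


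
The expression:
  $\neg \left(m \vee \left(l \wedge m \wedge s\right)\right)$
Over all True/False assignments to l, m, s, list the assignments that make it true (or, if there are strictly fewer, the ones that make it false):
is true only for:
  l=False, m=False, s=False;
  l=False, m=False, s=True;
  l=True, m=False, s=False;
  l=True, m=False, s=True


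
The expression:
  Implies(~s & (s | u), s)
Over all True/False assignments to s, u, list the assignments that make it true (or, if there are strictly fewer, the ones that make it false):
is false only for:
  s=False, u=True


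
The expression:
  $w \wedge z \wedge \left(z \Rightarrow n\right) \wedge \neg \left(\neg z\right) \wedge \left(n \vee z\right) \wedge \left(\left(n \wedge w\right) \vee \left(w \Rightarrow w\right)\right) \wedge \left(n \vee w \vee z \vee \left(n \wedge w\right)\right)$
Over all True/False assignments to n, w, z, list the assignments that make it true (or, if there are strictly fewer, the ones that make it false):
is true only for:
  n=True, w=True, z=True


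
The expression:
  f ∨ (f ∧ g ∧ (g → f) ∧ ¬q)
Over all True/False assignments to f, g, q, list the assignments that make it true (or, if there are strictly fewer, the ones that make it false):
is true only for:
  f=True, g=False, q=False;
  f=True, g=False, q=True;
  f=True, g=True, q=False;
  f=True, g=True, q=True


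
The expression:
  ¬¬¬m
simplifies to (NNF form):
¬m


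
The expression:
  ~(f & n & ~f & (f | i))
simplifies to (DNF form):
True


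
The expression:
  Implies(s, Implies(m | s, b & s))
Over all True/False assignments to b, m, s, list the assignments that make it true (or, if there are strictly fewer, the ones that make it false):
is false only for:
  b=False, m=False, s=True;
  b=False, m=True, s=True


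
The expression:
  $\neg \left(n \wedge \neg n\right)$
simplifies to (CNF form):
$\text{True}$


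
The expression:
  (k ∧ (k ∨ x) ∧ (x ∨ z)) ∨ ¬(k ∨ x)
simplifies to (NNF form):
(k ∨ ¬x) ∧ (x ∨ z ∨ ¬k)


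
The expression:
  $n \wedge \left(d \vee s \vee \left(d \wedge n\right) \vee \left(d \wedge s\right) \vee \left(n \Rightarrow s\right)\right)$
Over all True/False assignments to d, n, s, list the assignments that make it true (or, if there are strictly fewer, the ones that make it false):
is true only for:
  d=False, n=True, s=True;
  d=True, n=True, s=False;
  d=True, n=True, s=True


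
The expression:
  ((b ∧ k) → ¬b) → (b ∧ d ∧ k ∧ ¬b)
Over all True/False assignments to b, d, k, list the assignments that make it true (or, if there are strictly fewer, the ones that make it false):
is true only for:
  b=True, d=False, k=True;
  b=True, d=True, k=True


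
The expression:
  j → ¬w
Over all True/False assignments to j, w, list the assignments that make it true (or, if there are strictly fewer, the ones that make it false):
is false only for:
  j=True, w=True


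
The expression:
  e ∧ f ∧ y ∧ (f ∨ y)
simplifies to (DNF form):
e ∧ f ∧ y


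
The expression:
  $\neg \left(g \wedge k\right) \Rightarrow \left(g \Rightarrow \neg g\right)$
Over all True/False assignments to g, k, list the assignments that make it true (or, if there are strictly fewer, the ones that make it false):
is false only for:
  g=True, k=False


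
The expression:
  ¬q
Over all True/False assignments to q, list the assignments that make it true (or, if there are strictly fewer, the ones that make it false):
is true only for:
  q=False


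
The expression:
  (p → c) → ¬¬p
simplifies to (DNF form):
p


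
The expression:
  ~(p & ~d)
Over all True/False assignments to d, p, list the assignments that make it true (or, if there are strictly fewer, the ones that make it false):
is false only for:
  d=False, p=True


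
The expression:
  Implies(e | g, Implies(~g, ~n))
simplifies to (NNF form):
g | ~e | ~n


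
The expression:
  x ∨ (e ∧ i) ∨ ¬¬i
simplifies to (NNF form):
i ∨ x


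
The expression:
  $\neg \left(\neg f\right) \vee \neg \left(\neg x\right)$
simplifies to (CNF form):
$f \vee x$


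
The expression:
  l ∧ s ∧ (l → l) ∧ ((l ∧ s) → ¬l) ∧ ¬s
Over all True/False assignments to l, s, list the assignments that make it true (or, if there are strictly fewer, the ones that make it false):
is never true.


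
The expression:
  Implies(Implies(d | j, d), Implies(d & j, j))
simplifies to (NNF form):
True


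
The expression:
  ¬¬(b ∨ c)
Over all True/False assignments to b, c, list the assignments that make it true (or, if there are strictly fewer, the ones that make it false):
is false only for:
  b=False, c=False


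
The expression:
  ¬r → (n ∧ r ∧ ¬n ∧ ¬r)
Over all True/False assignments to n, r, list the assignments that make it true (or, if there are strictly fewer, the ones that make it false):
is true only for:
  n=False, r=True;
  n=True, r=True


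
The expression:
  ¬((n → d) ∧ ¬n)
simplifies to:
n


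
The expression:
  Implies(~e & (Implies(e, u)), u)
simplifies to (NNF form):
e | u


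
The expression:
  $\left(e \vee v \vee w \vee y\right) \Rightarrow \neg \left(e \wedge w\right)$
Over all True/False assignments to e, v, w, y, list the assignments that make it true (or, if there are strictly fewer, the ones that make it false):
is false only for:
  e=True, v=False, w=True, y=False;
  e=True, v=False, w=True, y=True;
  e=True, v=True, w=True, y=False;
  e=True, v=True, w=True, y=True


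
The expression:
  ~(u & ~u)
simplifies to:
True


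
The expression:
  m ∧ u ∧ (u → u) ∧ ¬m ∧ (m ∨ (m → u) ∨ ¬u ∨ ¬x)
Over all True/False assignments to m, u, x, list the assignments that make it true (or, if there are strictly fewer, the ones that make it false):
is never true.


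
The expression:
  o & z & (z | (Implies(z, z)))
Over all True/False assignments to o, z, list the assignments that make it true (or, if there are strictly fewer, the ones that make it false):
is true only for:
  o=True, z=True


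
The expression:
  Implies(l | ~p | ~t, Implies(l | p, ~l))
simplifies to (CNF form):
~l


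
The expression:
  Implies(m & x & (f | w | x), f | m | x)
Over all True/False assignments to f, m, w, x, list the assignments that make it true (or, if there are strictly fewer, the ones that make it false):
is always true.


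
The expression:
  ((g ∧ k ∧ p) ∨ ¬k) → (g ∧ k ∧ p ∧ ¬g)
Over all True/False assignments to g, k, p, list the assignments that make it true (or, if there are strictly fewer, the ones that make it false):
is true only for:
  g=False, k=True, p=False;
  g=False, k=True, p=True;
  g=True, k=True, p=False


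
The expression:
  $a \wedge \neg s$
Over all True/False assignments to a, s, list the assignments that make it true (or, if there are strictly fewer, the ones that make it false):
is true only for:
  a=True, s=False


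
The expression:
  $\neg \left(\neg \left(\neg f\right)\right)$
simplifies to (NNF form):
$\neg f$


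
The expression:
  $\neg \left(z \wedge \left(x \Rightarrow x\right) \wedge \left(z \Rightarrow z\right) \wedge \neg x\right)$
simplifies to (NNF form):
$x \vee \neg z$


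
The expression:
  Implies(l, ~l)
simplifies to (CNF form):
~l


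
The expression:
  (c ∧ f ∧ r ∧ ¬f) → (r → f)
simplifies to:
True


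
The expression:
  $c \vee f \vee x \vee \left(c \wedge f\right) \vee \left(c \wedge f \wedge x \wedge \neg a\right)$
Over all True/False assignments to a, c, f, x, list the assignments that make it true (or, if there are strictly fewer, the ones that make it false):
is false only for:
  a=False, c=False, f=False, x=False;
  a=True, c=False, f=False, x=False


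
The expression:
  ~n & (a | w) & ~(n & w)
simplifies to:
~n & (a | w)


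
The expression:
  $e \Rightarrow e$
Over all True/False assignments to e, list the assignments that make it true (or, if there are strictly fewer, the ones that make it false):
is always true.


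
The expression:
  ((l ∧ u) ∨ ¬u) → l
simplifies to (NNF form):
l ∨ u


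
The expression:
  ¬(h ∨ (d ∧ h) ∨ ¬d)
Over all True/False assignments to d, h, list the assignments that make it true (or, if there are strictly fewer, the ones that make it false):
is true only for:
  d=True, h=False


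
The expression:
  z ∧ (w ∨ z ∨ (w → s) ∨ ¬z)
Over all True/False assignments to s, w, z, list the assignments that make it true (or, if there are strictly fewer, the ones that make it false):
is true only for:
  s=False, w=False, z=True;
  s=False, w=True, z=True;
  s=True, w=False, z=True;
  s=True, w=True, z=True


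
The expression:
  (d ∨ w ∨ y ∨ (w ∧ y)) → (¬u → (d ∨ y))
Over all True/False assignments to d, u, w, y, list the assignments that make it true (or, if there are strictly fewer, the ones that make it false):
is false only for:
  d=False, u=False, w=True, y=False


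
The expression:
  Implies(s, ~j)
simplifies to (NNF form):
~j | ~s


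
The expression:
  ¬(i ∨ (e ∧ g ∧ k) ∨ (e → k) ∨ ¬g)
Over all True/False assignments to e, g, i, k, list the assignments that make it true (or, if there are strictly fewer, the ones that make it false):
is true only for:
  e=True, g=True, i=False, k=False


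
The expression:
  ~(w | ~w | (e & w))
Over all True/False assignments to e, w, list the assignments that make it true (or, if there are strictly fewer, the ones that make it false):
is never true.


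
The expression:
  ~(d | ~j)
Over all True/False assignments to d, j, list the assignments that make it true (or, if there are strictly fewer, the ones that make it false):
is true only for:
  d=False, j=True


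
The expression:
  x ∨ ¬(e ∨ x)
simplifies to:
x ∨ ¬e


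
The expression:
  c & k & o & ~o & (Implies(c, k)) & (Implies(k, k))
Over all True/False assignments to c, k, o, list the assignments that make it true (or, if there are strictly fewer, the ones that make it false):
is never true.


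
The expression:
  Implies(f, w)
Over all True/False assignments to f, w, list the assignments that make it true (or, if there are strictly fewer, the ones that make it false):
is false only for:
  f=True, w=False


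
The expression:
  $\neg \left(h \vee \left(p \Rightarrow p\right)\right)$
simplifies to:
$\text{False}$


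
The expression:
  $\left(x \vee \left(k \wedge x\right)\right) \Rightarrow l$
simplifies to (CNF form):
$l \vee \neg x$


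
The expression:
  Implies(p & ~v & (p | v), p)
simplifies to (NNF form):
True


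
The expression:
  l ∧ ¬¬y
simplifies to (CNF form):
l ∧ y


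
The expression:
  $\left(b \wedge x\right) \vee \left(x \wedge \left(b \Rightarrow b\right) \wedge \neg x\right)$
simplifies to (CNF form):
$b \wedge x$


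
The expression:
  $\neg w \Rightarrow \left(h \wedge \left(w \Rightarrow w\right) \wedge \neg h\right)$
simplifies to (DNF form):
$w$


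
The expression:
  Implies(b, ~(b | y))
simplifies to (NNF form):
~b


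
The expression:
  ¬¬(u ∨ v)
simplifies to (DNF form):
u ∨ v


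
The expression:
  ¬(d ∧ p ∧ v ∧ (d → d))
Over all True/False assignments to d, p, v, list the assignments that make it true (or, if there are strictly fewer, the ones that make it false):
is false only for:
  d=True, p=True, v=True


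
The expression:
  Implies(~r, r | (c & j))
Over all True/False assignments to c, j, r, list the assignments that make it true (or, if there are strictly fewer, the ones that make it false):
is false only for:
  c=False, j=False, r=False;
  c=False, j=True, r=False;
  c=True, j=False, r=False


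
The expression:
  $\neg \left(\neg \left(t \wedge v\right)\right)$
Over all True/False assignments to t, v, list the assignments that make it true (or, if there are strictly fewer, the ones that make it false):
is true only for:
  t=True, v=True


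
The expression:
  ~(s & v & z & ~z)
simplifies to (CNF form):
True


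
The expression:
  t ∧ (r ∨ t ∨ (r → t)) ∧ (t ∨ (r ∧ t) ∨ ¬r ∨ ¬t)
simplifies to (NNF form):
t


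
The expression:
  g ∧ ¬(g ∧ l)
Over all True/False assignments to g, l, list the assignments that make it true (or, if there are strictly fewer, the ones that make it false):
is true only for:
  g=True, l=False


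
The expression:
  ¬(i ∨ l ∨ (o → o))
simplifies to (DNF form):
False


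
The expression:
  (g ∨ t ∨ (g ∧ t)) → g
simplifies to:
g ∨ ¬t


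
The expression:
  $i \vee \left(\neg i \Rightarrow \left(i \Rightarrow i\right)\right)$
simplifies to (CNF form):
$\text{True}$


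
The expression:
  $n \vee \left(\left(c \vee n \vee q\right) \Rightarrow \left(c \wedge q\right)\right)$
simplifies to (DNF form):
$n \vee \left(c \wedge q\right) \vee \left(\neg c \wedge \neg q\right)$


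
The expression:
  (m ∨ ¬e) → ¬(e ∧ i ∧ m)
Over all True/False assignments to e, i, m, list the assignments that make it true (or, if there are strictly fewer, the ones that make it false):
is false only for:
  e=True, i=True, m=True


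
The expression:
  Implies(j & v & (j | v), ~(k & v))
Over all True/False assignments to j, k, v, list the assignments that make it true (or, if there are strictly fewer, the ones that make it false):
is false only for:
  j=True, k=True, v=True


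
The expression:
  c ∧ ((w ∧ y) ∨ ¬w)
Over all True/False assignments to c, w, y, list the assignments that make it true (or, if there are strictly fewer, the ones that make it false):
is true only for:
  c=True, w=False, y=False;
  c=True, w=False, y=True;
  c=True, w=True, y=True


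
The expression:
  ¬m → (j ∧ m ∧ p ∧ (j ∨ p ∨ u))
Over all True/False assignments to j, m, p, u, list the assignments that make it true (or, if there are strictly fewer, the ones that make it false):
is true only for:
  j=False, m=True, p=False, u=False;
  j=False, m=True, p=False, u=True;
  j=False, m=True, p=True, u=False;
  j=False, m=True, p=True, u=True;
  j=True, m=True, p=False, u=False;
  j=True, m=True, p=False, u=True;
  j=True, m=True, p=True, u=False;
  j=True, m=True, p=True, u=True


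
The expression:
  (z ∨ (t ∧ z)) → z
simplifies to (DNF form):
True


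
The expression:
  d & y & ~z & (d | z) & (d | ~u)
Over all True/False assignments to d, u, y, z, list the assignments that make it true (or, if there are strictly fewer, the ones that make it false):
is true only for:
  d=True, u=False, y=True, z=False;
  d=True, u=True, y=True, z=False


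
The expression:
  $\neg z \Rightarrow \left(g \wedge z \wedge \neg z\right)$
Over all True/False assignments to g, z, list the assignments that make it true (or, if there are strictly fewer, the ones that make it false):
is true only for:
  g=False, z=True;
  g=True, z=True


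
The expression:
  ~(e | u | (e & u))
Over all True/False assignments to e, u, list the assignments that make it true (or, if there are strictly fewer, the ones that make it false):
is true only for:
  e=False, u=False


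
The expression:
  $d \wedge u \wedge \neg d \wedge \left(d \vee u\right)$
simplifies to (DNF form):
$\text{False}$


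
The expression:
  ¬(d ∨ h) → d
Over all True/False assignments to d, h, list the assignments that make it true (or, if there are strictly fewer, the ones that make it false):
is false only for:
  d=False, h=False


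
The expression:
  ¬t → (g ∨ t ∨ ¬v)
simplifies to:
g ∨ t ∨ ¬v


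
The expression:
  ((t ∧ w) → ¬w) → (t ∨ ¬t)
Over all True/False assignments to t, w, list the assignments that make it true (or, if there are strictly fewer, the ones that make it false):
is always true.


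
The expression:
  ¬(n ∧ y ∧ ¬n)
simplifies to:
True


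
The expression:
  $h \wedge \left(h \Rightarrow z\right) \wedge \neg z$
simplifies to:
$\text{False}$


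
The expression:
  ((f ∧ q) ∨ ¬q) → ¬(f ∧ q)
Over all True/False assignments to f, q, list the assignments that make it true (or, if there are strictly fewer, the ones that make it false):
is false only for:
  f=True, q=True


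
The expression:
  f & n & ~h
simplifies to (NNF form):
f & n & ~h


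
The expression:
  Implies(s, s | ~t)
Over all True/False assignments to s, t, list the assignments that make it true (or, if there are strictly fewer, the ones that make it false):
is always true.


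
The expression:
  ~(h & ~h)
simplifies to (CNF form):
True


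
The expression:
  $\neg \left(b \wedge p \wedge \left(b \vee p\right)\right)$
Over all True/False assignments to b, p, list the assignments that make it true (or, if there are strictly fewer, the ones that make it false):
is false only for:
  b=True, p=True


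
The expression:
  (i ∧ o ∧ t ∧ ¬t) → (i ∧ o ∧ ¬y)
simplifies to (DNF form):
True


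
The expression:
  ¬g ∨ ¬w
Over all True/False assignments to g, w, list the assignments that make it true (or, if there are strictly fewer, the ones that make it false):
is false only for:
  g=True, w=True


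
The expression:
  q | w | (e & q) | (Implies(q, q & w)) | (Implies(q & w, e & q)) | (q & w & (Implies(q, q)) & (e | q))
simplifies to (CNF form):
True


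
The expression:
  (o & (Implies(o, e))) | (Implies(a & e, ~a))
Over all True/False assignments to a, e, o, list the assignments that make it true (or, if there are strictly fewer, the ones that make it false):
is false only for:
  a=True, e=True, o=False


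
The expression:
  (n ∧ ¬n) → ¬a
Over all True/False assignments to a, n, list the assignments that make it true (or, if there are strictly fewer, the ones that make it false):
is always true.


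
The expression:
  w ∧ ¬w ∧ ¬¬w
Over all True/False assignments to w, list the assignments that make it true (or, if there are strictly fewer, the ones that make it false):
is never true.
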